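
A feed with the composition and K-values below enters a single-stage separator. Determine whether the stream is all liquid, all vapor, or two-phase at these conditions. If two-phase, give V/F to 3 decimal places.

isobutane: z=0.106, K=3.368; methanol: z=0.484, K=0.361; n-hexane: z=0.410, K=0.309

ΣzᵢKᵢ = 0.658; Σzᵢ/Kᵢ = 2.699.
Since ΣzᵢKᵢ < 1 the mixture is below its bubble point — single liquid phase.

all liquid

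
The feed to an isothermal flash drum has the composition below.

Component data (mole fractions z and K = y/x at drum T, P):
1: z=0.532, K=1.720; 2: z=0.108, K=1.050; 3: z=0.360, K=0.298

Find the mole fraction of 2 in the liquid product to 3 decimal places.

x_2 = 0.106

Newton–Raphson from ψ = 0.35:
  ψ = 0.350: g = -0.0238, g' = -0.488 → ψ = 0.301
  ψ = 0.301: g = -0.0004, g' = -0.472 → ψ = 0.300
Converged at ψ = 0.300.
Compositions from xᵢ = zᵢ/(1+ψ(Kᵢ−1)), yᵢ = Kᵢxᵢ:
  1: x = 0.437, y = 0.752
  2: x = 0.106, y = 0.112
  3: x = 0.456, y = 0.136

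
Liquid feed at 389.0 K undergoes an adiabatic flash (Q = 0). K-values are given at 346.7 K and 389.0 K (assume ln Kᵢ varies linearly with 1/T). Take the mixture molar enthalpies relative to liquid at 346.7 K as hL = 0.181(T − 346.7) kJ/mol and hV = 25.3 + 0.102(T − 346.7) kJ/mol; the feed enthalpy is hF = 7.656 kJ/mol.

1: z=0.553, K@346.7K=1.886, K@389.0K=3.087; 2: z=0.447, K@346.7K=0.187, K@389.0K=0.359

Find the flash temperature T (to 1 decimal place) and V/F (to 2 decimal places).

T = 352.6 K, V/F = 0.27

Adiabatic flash: solve Rachford–Rice at each trial T, then check hF = ψ·hV(T) + (1−ψ)·hL(T).
  T = 346.7 K: K = (1.886, 0.187), RR gives ψ = 0.176, H_out = 4.445 kJ/mol
  T = 389.0 K: K = (3.087, 0.359), RR gives ψ = 0.649, H_out = 21.897 kJ/mol
  T = 367.9 K: K = (2.449, 0.264), RR gives ψ = 0.443, H_out = 14.304 kJ/mol
  T = 357.3 K: K = (2.157, 0.223), RR gives ψ = 0.326, H_out = 9.890 kJ/mol
  T = 352.0 K: K = (2.019, 0.205), RR gives ψ = 0.257, H_out = 7.347 kJ/mol
  T = 354.6 K: K = (2.086, 0.214), RR gives ψ = 0.292, H_out = 8.632 kJ/mol
  T = 353.3 K: K = (2.053, 0.209), RR gives ψ = 0.275, H_out = 7.999 kJ/mol
Linear interpolation between T = 352.0 (H_out = 7.347) and T = 353.3 (H_out = 7.999) on hF = 7.656 gives T ≈ 352.6 K, at which ψ = 0.27.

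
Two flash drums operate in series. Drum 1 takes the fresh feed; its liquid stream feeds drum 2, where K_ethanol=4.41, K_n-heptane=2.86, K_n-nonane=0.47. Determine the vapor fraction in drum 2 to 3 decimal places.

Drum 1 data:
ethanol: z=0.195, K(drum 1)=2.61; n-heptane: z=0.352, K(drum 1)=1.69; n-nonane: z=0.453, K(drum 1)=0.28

V/F (drum 2) = 0.543

Drum 1:
Newton–Raphson from ψ₁ = 0.5:
  ψ₁ = 0.500: g = -0.1551, g' = -0.821 → ψ₁ = 0.311
  ψ₁ = 0.311: g = -0.0112, g' = -0.728 → ψ₁ = 0.296
Converged at ψ₁ = 0.296.
Drum-1 compositions:
  ethanol: x = 0.132, y = 0.345
  n-heptane: x = 0.292, y = 0.494
  n-nonane: x = 0.576, y = 0.161
Drum-2 feed = drum-1 liquid: z₂ = (0.1321, 0.2923, 0.5756).
Drum 2:
Rachford–Rice: g(ψ₂) = Σ zᵢ(Kᵢ−1)/(1+ψ₂(Kᵢ−1)) = 0.
Check two-phase: ΣzᵢKᵢ = 1.689 > 1 and Σzᵢ/Kᵢ = 1.357 > 1, so g(0) = 0.689 > 0 and g(1) = -0.357 < 0.
Iterate (Newton) starting at ψ₂ = 0.69:
  ψ₂ = 0.690: g = -0.1084, g' = -0.732 → ψ₂ = 0.542
  ψ₂ = 0.542: g = 0.0010, g' = -0.758 → ψ₂ = 0.543
Converged at ψ₂ = 0.543.
  ethanol: x = 0.046, y = 0.204
  n-heptane: x = 0.145, y = 0.416
  n-nonane: x = 0.808, y = 0.380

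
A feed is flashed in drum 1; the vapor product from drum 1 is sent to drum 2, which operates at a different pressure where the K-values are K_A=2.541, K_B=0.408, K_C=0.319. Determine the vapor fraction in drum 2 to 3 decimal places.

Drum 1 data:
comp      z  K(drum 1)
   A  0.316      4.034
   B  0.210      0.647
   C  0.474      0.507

Drum 1:
Rachford–Rice: g(ψ₁) = Σ zᵢ(Kᵢ−1)/(1+ψ₁(Kᵢ−1)) = 0.
Check two-phase: ΣzᵢKᵢ = 1.651 > 1 and Σzᵢ/Kᵢ = 1.338 > 1, so g(0) = 0.651 > 0 and g(1) = -0.338 < 0.
Iterate (Newton) starting at ψ₁ = 0.5:
  ψ₁ = 0.500: g = -0.0192, g' = -0.701 → ψ₁ = 0.473
Converged at ψ₁ = 0.473.
Drum-1 compositions:
  A: x = 0.130, y = 0.524
  B: x = 0.252, y = 0.163
  C: x = 0.618, y = 0.313
Drum-2 feed = drum-1 vapor: z₂ = (0.5235, 0.1631, 0.3134).
Drum 2:
Newton iteration, ψ₂⁰ = 0.5:
  ψ₂ = 0.500: g = -0.0051, g' = -0.846 → ψ₂ = 0.494
Converged at ψ₂ = 0.494.
  A: x = 0.297, y = 0.755
  B: x = 0.231, y = 0.094
  C: x = 0.472, y = 0.151

V/F (drum 2) = 0.494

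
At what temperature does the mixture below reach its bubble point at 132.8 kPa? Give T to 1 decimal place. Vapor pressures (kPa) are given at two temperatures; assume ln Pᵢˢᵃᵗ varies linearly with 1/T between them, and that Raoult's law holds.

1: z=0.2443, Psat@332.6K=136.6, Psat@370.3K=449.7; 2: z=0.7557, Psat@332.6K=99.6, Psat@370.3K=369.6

Bubble-point temperature: ΣzᵢPᵢˢᵃᵗ(T) = P. Interpolate ln Pᵢˢᵃᵗ = aᵢ + bᵢ/T.
  T = 332.6 K: ΣzᵢPᵢˢᵃᵗ = 108.64 kPa
  T = 370.3 K: ΣzᵢPᵢˢᵃᵗ = 389.17 kPa
  T = 351.5 K: ΣzᵢPᵢˢᵃᵗ = 213.06 kPa
  T = 342.1 K: ΣzᵢPᵢˢᵃᵗ = 153.82 kPa
  T = 337.4 K: ΣzᵢPᵢˢᵃᵗ = 129.82 kPa
  T = 339.8 K: ΣzᵢPᵢˢᵃᵗ = 141.65 kPa
Interpolating between 337.4 K and 339.8 K gives T ≈ 338.0 K.

T = 338.0 K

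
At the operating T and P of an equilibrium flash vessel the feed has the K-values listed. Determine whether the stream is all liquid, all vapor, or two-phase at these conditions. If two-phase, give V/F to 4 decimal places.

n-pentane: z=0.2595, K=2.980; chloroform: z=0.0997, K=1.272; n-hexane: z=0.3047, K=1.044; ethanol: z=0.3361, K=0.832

all vapor

ΣzᵢKᵢ = 1.4979; Σzᵢ/Kᵢ = 0.8613.
Since Σzᵢ/Kᵢ < 1 the mixture is above its dew point — single vapor phase.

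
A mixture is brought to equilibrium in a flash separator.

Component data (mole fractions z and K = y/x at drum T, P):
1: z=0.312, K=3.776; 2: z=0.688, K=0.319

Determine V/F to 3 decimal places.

V/F = 0.210

Newton–Raphson from V/F = 0.51:
  V/F = 0.510: g = -0.3593, g' = -1.161 → V/F = 0.201
  V/F = 0.201: g = 0.0138, g' = -1.420 → V/F = 0.210
Converged at V/F = 0.210.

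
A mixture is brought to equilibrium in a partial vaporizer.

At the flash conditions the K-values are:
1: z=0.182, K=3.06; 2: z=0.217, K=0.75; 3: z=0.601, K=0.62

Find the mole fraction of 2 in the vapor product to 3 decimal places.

Newton iteration, β⁰ = 0.56:
  β = 0.560: g = -0.1791, g' = -0.325 → β = 0.009
  β = 0.009: g = 0.0848, g' = -0.846 → β = 0.109
  β = 0.109: g = 0.0122, g' = -0.624 → β = 0.128
  β = 0.128: g = 0.0003, g' = -0.593 → β = 0.129
Converged at β = 0.129.
Compositions from xᵢ = zᵢ/(1+β(Kᵢ−1)), yᵢ = Kᵢxᵢ:
  1: x = 0.144, y = 0.440
  2: x = 0.224, y = 0.168
  3: x = 0.632, y = 0.392

y_2 = 0.168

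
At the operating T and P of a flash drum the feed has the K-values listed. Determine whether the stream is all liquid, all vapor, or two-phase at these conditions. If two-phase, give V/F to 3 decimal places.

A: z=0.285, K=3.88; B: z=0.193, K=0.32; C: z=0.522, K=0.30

two-phase, V/F = 0.162

ΣzᵢKᵢ = 1.324; Σzᵢ/Kᵢ = 2.417.
Both exceed 1, so a two-phase solution exists.
Newton iteration, ψ⁰ = 0.43:
  ψ = 0.430: g = -0.3415, g' = -1.174 → ψ = 0.139
  ψ = 0.139: g = 0.0365, g' = -1.628 → ψ = 0.161
  ψ = 0.161: g = 0.0010, g' = -1.539 → ψ = 0.162
Converged at ψ = 0.162.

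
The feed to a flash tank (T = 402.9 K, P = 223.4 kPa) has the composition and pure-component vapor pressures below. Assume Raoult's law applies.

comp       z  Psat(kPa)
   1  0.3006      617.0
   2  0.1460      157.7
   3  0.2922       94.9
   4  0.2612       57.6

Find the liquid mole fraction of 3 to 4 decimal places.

Raoult's law: Kᵢ = Pᵢˢᵃᵗ/P = Pᵢˢᵃᵗ/223.4.
  K_1 = 617.0/223.4 = 2.761862, K_2 = 157.7/223.4 = 0.705909, K_3 = 94.9/223.4 = 0.424799, K_4 = 57.6/223.4 = 0.257833
Iterate (Newton) starting at V/F = 0.5:
  V/F = 0.5000: g = -0.31293, g' = -0.8353 → V/F = 0.1254
  V/F = 0.1254: g = -0.00567, g' = -0.9268 → V/F = 0.1193
Converged at V/F = 0.1193.
Compositions from xᵢ = zᵢ/(1+V/F(Kᵢ−1)), yᵢ = Kᵢxᵢ:
  1: x = 0.2484, y = 0.6860
  2: x = 0.1513, y = 0.1068
  3: x = 0.3137, y = 0.1333
  4: x = 0.2866, y = 0.0739

x_3 = 0.3137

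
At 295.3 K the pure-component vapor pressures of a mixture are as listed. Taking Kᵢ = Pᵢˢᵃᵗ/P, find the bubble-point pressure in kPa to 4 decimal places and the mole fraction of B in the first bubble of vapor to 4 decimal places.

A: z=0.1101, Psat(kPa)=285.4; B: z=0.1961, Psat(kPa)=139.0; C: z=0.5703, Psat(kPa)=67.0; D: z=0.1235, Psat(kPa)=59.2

Pbub = 104.2017 kPa, y_B = 0.2616

At the bubble point ψ → 0, so ΣzᵢKᵢ = 1 with Kᵢ = Pᵢˢᵃᵗ/P ⇒ P = ΣzᵢPᵢˢᵃᵗ.
P = 0.1101·285.4 + 0.1961·139.0 + 0.5703·67.0 + 0.1235·59.2 = 104.2017 kPa
yᵢ = zᵢPᵢˢᵃᵗ/P ⇒ y_B = 0.1961·139.0/104.2017 = 0.2616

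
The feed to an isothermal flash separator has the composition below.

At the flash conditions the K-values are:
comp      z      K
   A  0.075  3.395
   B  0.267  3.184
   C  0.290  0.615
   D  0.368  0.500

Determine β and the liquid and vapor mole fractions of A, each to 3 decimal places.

β = 0.463, x_A = 0.036, y_A = 0.121

Material balance + equilibrium reduce to Σ zᵢ(Kᵢ−1)/(1+β(Kᵢ−1)) = 0.
Feasibility: ΣzᵢKᵢ = 1.467, Σzᵢ/Kᵢ = 1.313 — both > 1, two phases present.
Iterate (Newton) starting at β = 0.5:
  β = 0.500: g = -0.0231, g' = -0.610 → β = 0.462
  β = 0.462: g = 0.0004, g' = -0.632 → β = 0.463
Converged at β = 0.463.
Compositions from xᵢ = zᵢ/(1+β(Kᵢ−1)), yᵢ = Kᵢxᵢ:
  A: x = 0.036, y = 0.121
  B: x = 0.133, y = 0.423
  C: x = 0.353, y = 0.217
  D: x = 0.479, y = 0.239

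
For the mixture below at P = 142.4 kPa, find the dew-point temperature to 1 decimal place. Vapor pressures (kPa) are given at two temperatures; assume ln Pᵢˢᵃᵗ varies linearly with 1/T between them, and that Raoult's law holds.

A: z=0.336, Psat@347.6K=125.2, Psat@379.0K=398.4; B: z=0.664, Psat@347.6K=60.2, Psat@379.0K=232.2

Dew-point temperature: Σzᵢ·P/Pᵢˢᵃᵗ(T) = 1. Interpolate ln Pᵢˢᵃᵗ = aᵢ + bᵢ/T.
  T = 347.6 K: ΣzᵢP/Pᵢˢᵃᵗ = 1.9528
  T = 379.0 K: ΣzᵢP/Pᵢˢᵃᵗ = 0.5273
  T = 363.3 K: ΣzᵢP/Pᵢˢᵃᵗ = 0.9857
  T = 355.5 K: ΣzᵢP/Pᵢˢᵃᵗ = 1.3737
  T = 359.4 K: ΣzᵢP/Pᵢˢᵃᵗ = 1.1615
  T = 361.4 K: ΣzᵢP/Pᵢˢᵃᵗ = 1.0672
Interpolating between 361.4 K and 363.3 K gives T ≈ 363.0 K.

T = 363.0 K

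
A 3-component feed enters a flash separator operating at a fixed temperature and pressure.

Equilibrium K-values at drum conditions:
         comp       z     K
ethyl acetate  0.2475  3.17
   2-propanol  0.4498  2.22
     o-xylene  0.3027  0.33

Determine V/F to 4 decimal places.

Material balance + equilibrium reduce to Σ zᵢ(Kᵢ−1)/(1+V/F(Kᵢ−1)) = 0.
Check two-phase: ΣzᵢKᵢ = 1.8830 > 1 and Σzᵢ/Kᵢ = 1.1980 > 1, so g(0) = 0.8830 > 0 and g(1) = -0.1980 < 0.
Newton–Raphson from V/F = 0.64:
  V/F = 0.6400: g = 0.17792, g' = -0.8318 → V/F = 0.8539
  V/F = 0.8539: g = -0.01696, g' = -1.0459 → V/F = 0.8377
  V/F = 0.8377: g = -0.00024, g' = -1.0164 → V/F = 0.8374
Converged at V/F = 0.8374.

V/F = 0.8374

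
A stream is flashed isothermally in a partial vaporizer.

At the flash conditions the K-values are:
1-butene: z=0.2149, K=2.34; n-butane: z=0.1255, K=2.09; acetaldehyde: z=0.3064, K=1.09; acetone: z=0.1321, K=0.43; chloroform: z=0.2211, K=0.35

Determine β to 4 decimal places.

β = 0.4366

Rachford–Rice: g(β) = Σ zᵢ(Kᵢ−1)/(1+β(Kᵢ−1)) = 0.
g(0) = ΣzᵢKᵢ − 1 = 0.2333 and g(1) = 1 − Σzᵢ/Kᵢ = -0.3719, so a root lies in (0, 1).
Newton–Raphson from β = 0.57:
  β = 0.5700: g = -0.06597, g' = -0.5129 → β = 0.4414
  β = 0.4414: g = -0.00232, g' = -0.4829 → β = 0.4366
Converged at β = 0.4366.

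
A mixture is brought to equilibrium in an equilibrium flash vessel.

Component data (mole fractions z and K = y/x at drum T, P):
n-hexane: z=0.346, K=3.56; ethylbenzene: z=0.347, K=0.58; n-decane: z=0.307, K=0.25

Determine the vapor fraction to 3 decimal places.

ψ = 0.335

Let ψ = V/F and solve Σ zᵢ(Kᵢ−1)/(1+ψ(Kᵢ−1)) = 0.
Feasibility: ΣzᵢKᵢ = 1.510, Σzᵢ/Kᵢ = 1.923 — both > 1, two phases present.
Iterate (Newton) starting at ψ = 0.39:
  ψ = 0.390: g = -0.0565, g' = -1.000 → ψ = 0.334
  ψ = 0.334: g = 0.0013, g' = -1.050 → ψ = 0.335
Converged at ψ = 0.335.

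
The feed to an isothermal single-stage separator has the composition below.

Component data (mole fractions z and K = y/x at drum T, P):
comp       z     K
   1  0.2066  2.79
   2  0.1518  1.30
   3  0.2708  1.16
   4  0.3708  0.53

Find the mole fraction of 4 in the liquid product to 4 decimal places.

x_4 = 0.5310

Rachford–Rice: g(β) = Σ zᵢ(Kᵢ−1)/(1+β(Kᵢ−1)) = 0.
g(0) = ΣzᵢKᵢ − 1 = 0.2844 and g(1) = 1 − Σzᵢ/Kᵢ = -0.1239, so a root lies in (0, 1).
Iterate (Newton) starting at β = 0.5:
  β = 0.5000: g = 0.04706, g' = -0.3406 → β = 0.6382
  β = 0.6382: g = 0.00121, g' = -0.3267 → β = 0.6419
Converged at β = 0.6419.
Compositions from xᵢ = zᵢ/(1+β(Kᵢ−1)), yᵢ = Kᵢxᵢ:
  1: x = 0.0961, y = 0.2682
  2: x = 0.1273, y = 0.1655
  3: x = 0.2456, y = 0.2849
  4: x = 0.5310, y = 0.2814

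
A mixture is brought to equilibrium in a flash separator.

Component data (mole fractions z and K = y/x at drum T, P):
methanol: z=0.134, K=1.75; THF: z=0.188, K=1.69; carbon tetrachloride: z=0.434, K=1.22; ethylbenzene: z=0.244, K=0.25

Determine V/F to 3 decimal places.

V/F = 0.413

Newton iteration, V/F⁰ = 0.5:
  V/F = 0.500: g = -0.0372, g' = -0.458 → V/F = 0.419
  V/F = 0.419: g = -0.0022, g' = -0.407 → V/F = 0.413
Converged at V/F = 0.413.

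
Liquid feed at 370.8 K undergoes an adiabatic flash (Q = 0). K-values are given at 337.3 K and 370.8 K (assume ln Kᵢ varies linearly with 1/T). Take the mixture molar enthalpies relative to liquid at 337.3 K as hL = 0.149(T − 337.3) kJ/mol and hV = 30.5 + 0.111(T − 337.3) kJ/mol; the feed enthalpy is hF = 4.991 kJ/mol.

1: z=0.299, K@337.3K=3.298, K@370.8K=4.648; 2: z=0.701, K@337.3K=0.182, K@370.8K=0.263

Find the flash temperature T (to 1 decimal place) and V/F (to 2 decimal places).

Adiabatic flash: solve Rachford–Rice at each trial T, then check hF = ψ·hV(T) + (1−ψ)·hL(T).
  T = 337.3 K: K = (3.298, 0.182), RR gives ψ = 0.060, H_out = 1.845 kJ/mol
  T = 370.8 K: K = (4.648, 0.263), RR gives ψ = 0.214, H_out = 11.233 kJ/mol
  T = 354.1 K: K = (3.949, 0.221), RR gives ψ = 0.146, H_out = 6.864 kJ/mol
  T = 345.7 K: K = (3.617, 0.201), RR gives ψ = 0.106, H_out = 4.460 kJ/mol
  T = 349.9 K: K = (3.781, 0.211), RR gives ψ = 0.127, H_out = 5.684 kJ/mol
  T = 347.8 K: K = (3.699, 0.206), RR gives ψ = 0.117, H_out = 5.078 kJ/mol
Linear interpolation between T = 345.7 (H_out = 4.460) and T = 347.8 (H_out = 5.078) on hF = 4.991 gives T ≈ 347.5 K, at which ψ = 0.12.

T = 347.5 K, V/F = 0.12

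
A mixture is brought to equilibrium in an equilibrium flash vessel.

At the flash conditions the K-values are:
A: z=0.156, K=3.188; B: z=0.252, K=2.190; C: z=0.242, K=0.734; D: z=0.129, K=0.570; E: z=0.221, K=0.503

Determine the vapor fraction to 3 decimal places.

ψ = 0.634

Newton–Raphson from ψ = 0.47:
  ψ = 0.470: g = 0.0742, g' = -0.481 → ψ = 0.624
  ψ = 0.624: g = 0.0041, g' = -0.435 → ψ = 0.634
Converged at ψ = 0.634.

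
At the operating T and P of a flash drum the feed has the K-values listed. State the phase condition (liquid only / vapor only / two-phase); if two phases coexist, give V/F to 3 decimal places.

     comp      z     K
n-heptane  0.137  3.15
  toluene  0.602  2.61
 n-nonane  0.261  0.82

ΣzᵢKᵢ = 2.217; Σzᵢ/Kᵢ = 0.592.
Since Σzᵢ/Kᵢ < 1 the mixture is above its dew point — single vapor phase.

vapor only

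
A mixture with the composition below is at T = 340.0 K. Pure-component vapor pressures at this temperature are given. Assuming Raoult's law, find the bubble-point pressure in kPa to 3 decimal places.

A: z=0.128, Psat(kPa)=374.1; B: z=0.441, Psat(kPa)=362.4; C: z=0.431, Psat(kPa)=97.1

At the bubble point ψ → 0, so ΣzᵢKᵢ = 1 with Kᵢ = Pᵢˢᵃᵗ/P ⇒ P = ΣzᵢPᵢˢᵃᵗ.
P = 0.128·374.1 + 0.441·362.4 + 0.431·97.1 = 249.553 kPa

Pbub = 249.553 kPa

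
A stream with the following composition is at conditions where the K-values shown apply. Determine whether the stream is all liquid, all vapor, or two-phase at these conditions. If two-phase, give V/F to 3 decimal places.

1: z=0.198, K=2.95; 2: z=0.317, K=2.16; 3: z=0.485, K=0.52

two-phase, V/F = 0.730

ΣzᵢKᵢ = 1.521; Σzᵢ/Kᵢ = 1.147.
Both exceed 1, so a two-phase solution exists.
Rachford–Rice: g(ψ) = Σ zᵢ(Kᵢ−1)/(1+ψ(Kᵢ−1)) = 0.
Newton–Raphson from ψ = 0.51:
  ψ = 0.510: g = 0.1164, g' = -0.554 → ψ = 0.720
  ψ = 0.720: g = 0.0051, g' = -0.518 → ψ = 0.730
Converged at ψ = 0.730.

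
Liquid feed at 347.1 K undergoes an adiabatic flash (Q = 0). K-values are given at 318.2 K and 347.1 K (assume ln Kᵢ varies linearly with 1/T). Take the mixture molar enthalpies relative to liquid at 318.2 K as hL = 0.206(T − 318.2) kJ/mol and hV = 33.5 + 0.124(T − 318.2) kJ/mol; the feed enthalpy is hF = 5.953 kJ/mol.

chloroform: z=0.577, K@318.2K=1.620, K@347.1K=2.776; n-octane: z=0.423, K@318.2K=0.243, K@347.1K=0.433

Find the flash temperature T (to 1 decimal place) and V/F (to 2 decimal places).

Adiabatic flash: solve Rachford–Rice at each trial T, then check hF = ψ·hV(T) + (1−ψ)·hL(T).
  T = 318.2 K: K = (1.620, 0.243), RR gives ψ = 0.080, H_out = 2.679 kJ/mol
  T = 347.1 K: K = (2.776, 0.433), RR gives ψ = 0.779, H_out = 30.218 kJ/mol
  T = 332.6 K: K = (2.144, 0.328), RR gives ψ = 0.489, H_out = 18.768 kJ/mol
  T = 325.4 K: K = (1.869, 0.283), RR gives ψ = 0.318, H_out = 11.965 kJ/mol
  T = 321.8 K: K = (1.742, 0.263), RR gives ψ = 0.212, H_out = 7.784 kJ/mol
  T = 320.0 K: K = (1.680, 0.253), RR gives ψ = 0.150, H_out = 5.375 kJ/mol
Linear interpolation between T = 320.0 (H_out = 5.375) and T = 321.8 (H_out = 7.784) on hF = 5.953 gives T ≈ 320.4 K, at which ψ = 0.16.

T = 320.4 K, V/F = 0.16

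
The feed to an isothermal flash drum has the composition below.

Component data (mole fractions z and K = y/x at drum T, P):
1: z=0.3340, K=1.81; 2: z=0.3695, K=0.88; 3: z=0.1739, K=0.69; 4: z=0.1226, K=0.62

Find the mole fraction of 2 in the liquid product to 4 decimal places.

Material balance + equilibrium reduce to Σ zᵢ(Kᵢ−1)/(1+β(Kᵢ−1)) = 0.
g(0) = ΣzᵢKᵢ − 1 = 0.1257 and g(1) = 1 − Σzᵢ/Kᵢ = -0.0542, so a root lies in (0, 1).
Iterate (Newton) starting at β = 0.66:
  β = 0.6600: g = -0.00182, g' = -0.1573 → β = 0.6484
Converged at β = 0.6484.
Compositions from xᵢ = zᵢ/(1+β(Kᵢ−1)), yᵢ = Kᵢxᵢ:
  1: x = 0.2190, y = 0.3964
  2: x = 0.4007, y = 0.3526
  3: x = 0.2177, y = 0.1502
  4: x = 0.1627, y = 0.1009

x_2 = 0.4007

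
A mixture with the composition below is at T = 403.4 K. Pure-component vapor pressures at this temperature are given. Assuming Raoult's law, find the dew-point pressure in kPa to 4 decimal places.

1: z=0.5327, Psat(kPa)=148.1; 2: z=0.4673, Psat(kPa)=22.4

At the dew point ψ → 1, so Σzᵢ/Kᵢ = 1 with Kᵢ = Pᵢˢᵃᵗ/P ⇒ 1/P = Σzᵢ/Pᵢˢᵃᵗ.
1/P = 0.5327/148.1 + 0.4673/22.4 = 0.0244585 ⇒ P = 40.8856 kPa

Pdew = 40.8856 kPa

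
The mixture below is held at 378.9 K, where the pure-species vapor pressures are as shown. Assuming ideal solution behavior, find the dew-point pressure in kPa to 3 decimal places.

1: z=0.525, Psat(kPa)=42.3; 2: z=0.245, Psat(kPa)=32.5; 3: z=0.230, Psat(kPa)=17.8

Pdew = 30.422 kPa

At the dew point ψ → 1, so Σzᵢ/Kᵢ = 1 with Kᵢ = Pᵢˢᵃᵗ/P ⇒ 1/P = Σzᵢ/Pᵢˢᵃᵗ.
1/P = 0.525/42.3 + 0.245/32.5 + 0.230/17.8 = 0.032871 ⇒ P = 30.422 kPa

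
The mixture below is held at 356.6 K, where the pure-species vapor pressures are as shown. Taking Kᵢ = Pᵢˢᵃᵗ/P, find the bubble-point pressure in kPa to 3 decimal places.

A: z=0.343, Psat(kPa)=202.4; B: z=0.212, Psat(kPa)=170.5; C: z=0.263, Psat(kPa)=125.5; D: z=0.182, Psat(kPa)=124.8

Pbub = 161.289 kPa

At the bubble point ψ → 0, so ΣzᵢKᵢ = 1 with Kᵢ = Pᵢˢᵃᵗ/P ⇒ P = ΣzᵢPᵢˢᵃᵗ.
P = 0.343·202.4 + 0.212·170.5 + 0.263·125.5 + 0.182·124.8 = 161.289 kPa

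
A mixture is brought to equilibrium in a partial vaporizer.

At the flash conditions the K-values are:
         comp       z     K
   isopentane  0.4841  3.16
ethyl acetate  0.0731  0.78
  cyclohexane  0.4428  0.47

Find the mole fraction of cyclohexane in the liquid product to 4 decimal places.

x_cyclohexane = 0.7258

Let β = V/F and solve Σ zᵢ(Kᵢ−1)/(1+β(Kᵢ−1)) = 0.
g(0) = ΣzᵢKᵢ − 1 = 0.7949 and g(1) = 1 − Σzᵢ/Kᵢ = -0.1890, so a root lies in (0, 1).
Iterate (Newton) starting at β = 0.5:
  β = 0.5000: g = 0.16535, g' = -0.7568 → β = 0.7185
  β = 0.7185: g = 0.01163, g' = -0.6762 → β = 0.7357
Converged at β = 0.7357.
Compositions from xᵢ = zᵢ/(1+β(Kᵢ−1)), yᵢ = Kᵢxᵢ:
  isopentane: x = 0.1870, y = 0.5908
  ethyl acetate: x = 0.0872, y = 0.0680
  cyclohexane: x = 0.7258, y = 0.3411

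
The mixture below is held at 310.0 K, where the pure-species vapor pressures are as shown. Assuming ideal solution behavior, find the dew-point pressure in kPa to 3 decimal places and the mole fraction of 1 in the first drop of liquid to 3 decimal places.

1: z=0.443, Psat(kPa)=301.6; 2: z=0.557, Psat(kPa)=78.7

At the dew point ψ → 1, so Σzᵢ/Kᵢ = 1 with Kᵢ = Pᵢˢᵃᵗ/P ⇒ 1/P = Σzᵢ/Pᵢˢᵃᵗ.
1/P = 0.443/301.6 + 0.557/78.7 = 0.008546 ⇒ P = 117.009 kPa
xᵢ = zᵢP/Pᵢˢᵃᵗ ⇒ x_1 = 0.443·117.009/301.6 = 0.172

Pdew = 117.009 kPa, x_1 = 0.172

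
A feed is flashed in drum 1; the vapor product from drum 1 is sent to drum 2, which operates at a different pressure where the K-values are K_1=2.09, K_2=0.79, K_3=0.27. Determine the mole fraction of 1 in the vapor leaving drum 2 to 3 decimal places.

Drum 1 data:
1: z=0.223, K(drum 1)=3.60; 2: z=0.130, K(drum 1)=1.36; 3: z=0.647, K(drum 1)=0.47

Drum 1:
Rachford–Rice: g(ψ₁) = Σ zᵢ(Kᵢ−1)/(1+ψ₁(Kᵢ−1)) = 0.
g(0) = ΣzᵢKᵢ − 1 = 0.284 and g(1) = 1 − Σzᵢ/Kᵢ = -0.534, so a root lies in (0, 1).
Newton–Raphson from ψ₁ = 0.4:
  ψ₁ = 0.400: g = -0.1100, g' = -0.668 → ψ₁ = 0.235
  ψ₁ = 0.235: g = 0.0112, g' = -0.832 → ψ₁ = 0.249
Converged at ψ₁ = 0.249.
Drum-1 compositions:
  1: x = 0.135, y = 0.487
  2: x = 0.119, y = 0.162
  3: x = 0.745, y = 0.350
Drum-2 feed = drum-1 vapor: z₂ = (0.4875, 0.1623, 0.3503).
Drum 2:
Let ψ₂ = V/F and solve Σ zᵢ(Kᵢ−1)/(1+ψ₂(Kᵢ−1)) = 0.
Feasibility: ΣzᵢKᵢ = 1.242, Σzᵢ/Kᵢ = 1.736 — both > 1, two phases present.
Newton–Raphson from ψ₂ = 0.5:
  ψ₂ = 0.500: g = -0.0969, g' = -0.714 → ψ₂ = 0.364
  ψ₂ = 0.364: g = -0.0050, g' = -0.652 → ψ₂ = 0.357
Converged at ψ₂ = 0.357.
  1: x = 0.351, y = 0.734
  2: x = 0.175, y = 0.139
  3: x = 0.474, y = 0.128

y_1 (drum 2) = 0.734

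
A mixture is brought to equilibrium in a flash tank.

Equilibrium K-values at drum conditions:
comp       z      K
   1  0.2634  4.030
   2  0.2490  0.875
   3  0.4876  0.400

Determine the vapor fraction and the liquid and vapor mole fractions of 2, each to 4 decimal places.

Let ψ = V/F and solve Σ zᵢ(Kᵢ−1)/(1+ψ(Kᵢ−1)) = 0.
Feasibility: ΣzᵢKᵢ = 1.4744, Σzᵢ/Kᵢ = 1.5689 — both > 1, two phases present.
Newton iteration, ψ⁰ = 0.5:
  ψ = 0.5000: g = -0.13381, g' = -0.7450 → ψ = 0.3204
  ψ = 0.3204: g = 0.01036, g' = -0.8959 → ψ = 0.3320
  ψ = 0.3320: g = 0.00010, g' = -0.8790 → ψ = 0.3321
Converged at ψ = 0.3321.
Compositions from xᵢ = zᵢ/(1+ψ(Kᵢ−1)), yᵢ = Kᵢxᵢ:
  1: x = 0.1313, y = 0.5291
  2: x = 0.2598, y = 0.2273
  3: x = 0.6089, y = 0.2436

ψ = 0.3321, x_2 = 0.2598, y_2 = 0.2273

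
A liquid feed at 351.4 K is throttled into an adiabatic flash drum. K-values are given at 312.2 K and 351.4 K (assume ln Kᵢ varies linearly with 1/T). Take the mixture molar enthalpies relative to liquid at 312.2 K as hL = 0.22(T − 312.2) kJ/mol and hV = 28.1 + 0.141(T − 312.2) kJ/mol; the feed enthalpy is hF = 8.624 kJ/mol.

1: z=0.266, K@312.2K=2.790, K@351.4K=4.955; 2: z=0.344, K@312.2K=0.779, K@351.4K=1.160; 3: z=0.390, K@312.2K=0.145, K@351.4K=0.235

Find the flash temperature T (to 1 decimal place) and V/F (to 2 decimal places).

Adiabatic flash: solve Rachford–Rice at each trial T, then check hF = ψ·hV(T) + (1−ψ)·hL(T).
  T = 312.2 K: K = (2.790, 0.779, 0.145), RR gives ψ = 0.061, H_out = 1.725 kJ/mol
  T = 351.4 K: K = (4.955, 1.160, 0.235), RR gives ψ = 0.427, H_out = 19.293 kJ/mol
  T = 331.8 K: K = (3.782, 0.962, 0.187), RR gives ψ = 0.273, H_out = 11.559 kJ/mol
  T = 322.0 K: K = (3.263, 0.868, 0.165), RR gives ψ = 0.178, H_out = 7.033 kJ/mol
  T = 326.9 K: K = (3.517, 0.915, 0.176), RR gives ψ = 0.228, H_out = 9.372 kJ/mol
  T = 324.4 K: K = (3.386, 0.891, 0.171), RR gives ψ = 0.203, H_out = 8.200 kJ/mol
  T = 325.6 K: K = (3.448, 0.902, 0.173), RR gives ψ = 0.215, H_out = 8.767 kJ/mol
Linear interpolation between T = 324.4 (H_out = 8.200) and T = 325.6 (H_out = 8.767) on hF = 8.624 gives T ≈ 325.3 K, at which ψ = 0.21.

T = 325.3 K, V/F = 0.21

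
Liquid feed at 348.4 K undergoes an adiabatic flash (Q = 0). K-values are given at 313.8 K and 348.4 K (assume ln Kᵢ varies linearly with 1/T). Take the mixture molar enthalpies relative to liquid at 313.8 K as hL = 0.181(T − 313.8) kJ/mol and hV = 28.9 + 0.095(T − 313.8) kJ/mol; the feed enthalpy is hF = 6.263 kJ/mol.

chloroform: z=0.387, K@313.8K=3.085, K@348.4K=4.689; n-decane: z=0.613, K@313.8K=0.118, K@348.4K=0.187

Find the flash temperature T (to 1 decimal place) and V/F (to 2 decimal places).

Adiabatic flash: solve Rachford–Rice at each trial T, then check hF = ψ·hV(T) + (1−ψ)·hL(T).
  T = 313.8 K: K = (3.085, 0.118), RR gives ψ = 0.145, H_out = 4.184 kJ/mol
  T = 348.4 K: K = (4.689, 0.187), RR gives ψ = 0.310, H_out = 14.295 kJ/mol
  T = 331.1 K: K = (3.845, 0.150), RR gives ψ = 0.240, H_out = 9.711 kJ/mol
  T = 322.5 K: K = (3.457, 0.134), RR gives ψ = 0.197, H_out = 7.126 kJ/mol
  T = 318.1 K: K = (3.266, 0.126), RR gives ψ = 0.172, H_out = 5.688 kJ/mol
  T = 320.3 K: K = (3.361, 0.130), RR gives ψ = 0.185, H_out = 6.418 kJ/mol
Linear interpolation between T = 318.1 (H_out = 5.688) and T = 320.3 (H_out = 6.418) on hF = 6.263 gives T ≈ 319.8 K, at which ψ = 0.18.

T = 319.8 K, V/F = 0.18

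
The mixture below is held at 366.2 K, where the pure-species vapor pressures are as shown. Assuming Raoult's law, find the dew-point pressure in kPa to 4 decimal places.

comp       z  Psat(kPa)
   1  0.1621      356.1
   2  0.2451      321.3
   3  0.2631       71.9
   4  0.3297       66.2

At the dew point ψ → 1, so Σzᵢ/Kᵢ = 1 with Kᵢ = Pᵢˢᵃᵗ/P ⇒ 1/P = Σzᵢ/Pᵢˢᵃᵗ.
1/P = 0.1621/356.1 + 0.2451/321.3 + 0.2631/71.9 + 0.3297/66.2 = 0.0098577 ⇒ P = 101.4440 kPa

Pdew = 101.4440 kPa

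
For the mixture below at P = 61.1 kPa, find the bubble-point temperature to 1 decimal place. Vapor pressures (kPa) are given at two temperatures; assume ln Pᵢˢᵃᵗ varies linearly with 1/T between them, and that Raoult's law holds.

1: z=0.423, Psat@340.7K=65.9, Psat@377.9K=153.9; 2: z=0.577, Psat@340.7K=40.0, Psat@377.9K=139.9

T = 346.7 K

Bubble-point temperature: ΣzᵢPᵢˢᵃᵗ(T) = P. Interpolate ln Pᵢˢᵃᵗ = aᵢ + bᵢ/T.
  T = 340.7 K: ΣzᵢPᵢˢᵃᵗ = 50.96 kPa
  T = 377.9 K: ΣzᵢPᵢˢᵃᵗ = 145.82 kPa
  T = 359.3 K: ΣzᵢPᵢˢᵃᵗ = 88.13 kPa
  T = 350.0 K: ΣzᵢPᵢˢᵃᵗ = 67.41 kPa
  T = 345.4 K: ΣzᵢPᵢˢᵃᵗ = 58.78 kPa
  T = 347.7 K: ΣzᵢPᵢˢᵃᵗ = 62.97 kPa
Interpolating between 345.4 K and 347.7 K gives T ≈ 346.7 K.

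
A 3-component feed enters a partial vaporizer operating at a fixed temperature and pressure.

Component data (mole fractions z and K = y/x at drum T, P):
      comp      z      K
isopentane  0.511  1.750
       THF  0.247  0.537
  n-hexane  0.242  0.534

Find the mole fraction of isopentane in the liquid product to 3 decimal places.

Material balance + equilibrium reduce to Σ zᵢ(Kᵢ−1)/(1+ψ(Kᵢ−1)) = 0.
g(0) = ΣzᵢKᵢ − 1 = 0.156 and g(1) = 1 − Σzᵢ/Kᵢ = -0.205, so a root lies in (0, 1).
Newton–Raphson from ψ = 0.5:
  ψ = 0.500: g = -0.0171, g' = -0.331 → ψ = 0.448
Converged at ψ = 0.448.
Compositions from xᵢ = zᵢ/(1+ψ(Kᵢ−1)), yᵢ = Kᵢxᵢ:
  isopentane: x = 0.382, y = 0.669
  THF: x = 0.312, y = 0.167
  n-hexane: x = 0.306, y = 0.163

x_isopentane = 0.382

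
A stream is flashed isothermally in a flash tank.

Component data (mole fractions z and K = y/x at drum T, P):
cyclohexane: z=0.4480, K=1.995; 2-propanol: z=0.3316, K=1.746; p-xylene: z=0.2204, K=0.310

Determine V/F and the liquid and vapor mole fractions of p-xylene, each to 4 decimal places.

Rachford–Rice: g(V/F) = Σ zᵢ(Kᵢ−1)/(1+V/F(Kᵢ−1)) = 0.
Feasibility: ΣzᵢKᵢ = 1.5411, Σzᵢ/Kᵢ = 1.1254 — both > 1, two phases present.
Iterate (Newton) starting at V/F = 0.5:
  V/F = 0.5000: g = 0.24566, g' = -0.5403 → V/F = 0.9547
  V/F = 0.9547: g = -0.07257, g' = -1.0807 → V/F = 0.8876
  V/F = 0.8876: g = -0.00683, g' = -0.8904 → V/F = 0.8799
  V/F = 0.8799: g = -0.00007, g' = -0.8732 → V/F = 0.8798
Converged at V/F = 0.8798.
Compositions from xᵢ = zᵢ/(1+V/F(Kᵢ−1)), yᵢ = Kᵢxᵢ:
  cyclohexane: x = 0.2389, y = 0.4766
  2-propanol: x = 0.2002, y = 0.3495
  p-xylene: x = 0.5609, y = 0.1739

V/F = 0.8798, x_p-xylene = 0.5609, y_p-xylene = 0.1739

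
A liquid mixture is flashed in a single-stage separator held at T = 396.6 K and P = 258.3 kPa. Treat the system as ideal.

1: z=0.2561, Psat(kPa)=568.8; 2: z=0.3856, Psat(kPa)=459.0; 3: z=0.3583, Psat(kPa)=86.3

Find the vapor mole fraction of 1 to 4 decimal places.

Raoult's law: Kᵢ = Pᵢˢᵃᵗ/P = Pᵢˢᵃᵗ/258.3.
  K_1 = 568.8/258.3 = 2.202091, K_2 = 459.0/258.3 = 1.777003, K_3 = 86.3/258.3 = 0.334108
Let β = V/F and solve Σ zᵢ(Kᵢ−1)/(1+β(Kᵢ−1)) = 0.
g(0) = ΣzᵢKᵢ − 1 = 0.3689 and g(1) = 1 − Σzᵢ/Kᵢ = -0.4057, so a root lies in (0, 1).
Iterate (Newton) starting at β = 0.55:
  β = 0.5500: g = 0.01877, g' = -0.6439 → β = 0.5791
  β = 0.5791: g = -0.00023, g' = -0.6603 → β = 0.5788
Converged at β = 0.5788.
Compositions from xᵢ = zᵢ/(1+β(Kᵢ−1)), yᵢ = Kᵢxᵢ:
  1: x = 0.1510, y = 0.3326
  2: x = 0.2660, y = 0.4726
  3: x = 0.5830, y = 0.1948

y_1 = 0.3326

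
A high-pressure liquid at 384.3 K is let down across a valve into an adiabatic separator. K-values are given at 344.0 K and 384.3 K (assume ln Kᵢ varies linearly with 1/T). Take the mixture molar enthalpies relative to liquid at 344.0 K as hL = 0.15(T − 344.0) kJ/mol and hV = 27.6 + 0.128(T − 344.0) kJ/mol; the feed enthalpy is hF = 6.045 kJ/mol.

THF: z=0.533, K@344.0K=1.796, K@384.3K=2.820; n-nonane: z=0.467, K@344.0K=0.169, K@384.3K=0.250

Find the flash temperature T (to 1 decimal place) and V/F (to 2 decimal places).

Adiabatic flash: solve Rachford–Rice at each trial T, then check hF = ψ·hV(T) + (1−ψ)·hL(T).
  T = 344.0 K: K = (1.796, 0.169), RR gives ψ = 0.055, H_out = 1.510 kJ/mol
  T = 384.3 K: K = (2.820, 0.250), RR gives ψ = 0.454, H_out = 18.175 kJ/mol
  T = 364.1 K: K = (2.277, 0.208), RR gives ψ = 0.307, H_out = 11.357 kJ/mol
  T = 354.1 K: K = (2.030, 0.188), RR gives ψ = 0.203, H_out = 7.079 kJ/mol
  T = 349.1 K: K = (1.913, 0.178), RR gives ψ = 0.137, H_out = 4.531 kJ/mol
  T = 351.6 K: K = (1.971, 0.183), RR gives ψ = 0.172, H_out = 5.848 kJ/mol
  T = 352.9 K: K = (2.002, 0.186), RR gives ψ = 0.188, H_out = 6.498 kJ/mol
Linear interpolation between T = 351.6 (H_out = 5.848) and T = 352.9 (H_out = 6.498) on hF = 6.045 gives T ≈ 352.0 K, at which ψ = 0.18.

T = 352.0 K, V/F = 0.18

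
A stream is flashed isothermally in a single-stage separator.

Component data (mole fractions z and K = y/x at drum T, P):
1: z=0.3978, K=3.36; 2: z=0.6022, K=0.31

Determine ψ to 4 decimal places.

ψ = 0.3214

Material balance + equilibrium reduce to Σ zᵢ(Kᵢ−1)/(1+ψ(Kᵢ−1)) = 0.
Check two-phase: ΣzᵢKᵢ = 1.5233 > 1 and Σzᵢ/Kᵢ = 2.0610 > 1, so g(0) = 0.5233 > 0 and g(1) = -1.0610 < 0.
Binary case is linear: z₁(K₁−1)(1+ψ(K₂−1)) + z₂(K₂−1)(1+ψ(K₁−1)) = 0
⇒ ψ = [z₁(K₁−1)+z₂(K₂−1)] / [−(K₁−1)(K₂−1)] = 0.52329/1.62840 = 0.3214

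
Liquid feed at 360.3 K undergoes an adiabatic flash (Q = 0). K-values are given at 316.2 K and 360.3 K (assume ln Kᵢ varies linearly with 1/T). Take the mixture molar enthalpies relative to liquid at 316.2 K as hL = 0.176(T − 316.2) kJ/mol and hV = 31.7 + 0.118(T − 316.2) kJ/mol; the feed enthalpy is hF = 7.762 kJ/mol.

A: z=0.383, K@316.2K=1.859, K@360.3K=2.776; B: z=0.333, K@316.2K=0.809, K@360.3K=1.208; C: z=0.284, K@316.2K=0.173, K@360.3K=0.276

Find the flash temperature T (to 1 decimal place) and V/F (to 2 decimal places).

Adiabatic flash: solve Rachford–Rice at each trial T, then check hF = ψ·hV(T) + (1−ψ)·hL(T).
  T = 316.2 K: K = (1.859, 0.809, 0.173), RR gives ψ = 0.063, H_out = 1.994 kJ/mol
  T = 360.3 K: K = (2.776, 1.208, 0.276), RR gives ψ = 0.635, H_out = 26.277 kJ/mol
  T = 338.2 K: K = (2.301, 1.001, 0.222), RR gives ψ = 0.411, H_out = 16.376 kJ/mol
  T = 327.2 K: K = (2.075, 0.903, 0.197), RR gives ψ = 0.261, H_out = 10.036 kJ/mol
  T = 321.7 K: K = (1.966, 0.856, 0.185), RR gives ψ = 0.169, H_out = 6.285 kJ/mol
  T = 324.4 K: K = (2.019, 0.879, 0.191), RR gives ψ = 0.216, H_out = 8.185 kJ/mol
  T = 323.0 K: K = (1.992, 0.867, 0.187), RR gives ψ = 0.192, H_out = 7.215 kJ/mol
Linear interpolation between T = 323.0 (H_out = 7.215) and T = 324.4 (H_out = 8.185) on hF = 7.762 gives T ≈ 323.8 K, at which ψ = 0.21.

T = 323.8 K, V/F = 0.21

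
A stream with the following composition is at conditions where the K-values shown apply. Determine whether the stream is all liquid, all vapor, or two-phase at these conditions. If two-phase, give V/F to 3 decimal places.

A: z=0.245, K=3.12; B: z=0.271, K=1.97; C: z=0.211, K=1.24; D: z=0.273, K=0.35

ΣzᵢKᵢ = 1.655; Σzᵢ/Kᵢ = 1.166.
Both exceed 1, so a two-phase solution exists.
Iterate (Newton) starting at ψ = 0.39:
  ψ = 0.390: g = 0.2836, g' = -0.681 → ψ = 0.806
  ψ = 0.806: g = 0.0088, g' = -0.748 → ψ = 0.818
Converged at ψ = 0.818.

two-phase, V/F = 0.818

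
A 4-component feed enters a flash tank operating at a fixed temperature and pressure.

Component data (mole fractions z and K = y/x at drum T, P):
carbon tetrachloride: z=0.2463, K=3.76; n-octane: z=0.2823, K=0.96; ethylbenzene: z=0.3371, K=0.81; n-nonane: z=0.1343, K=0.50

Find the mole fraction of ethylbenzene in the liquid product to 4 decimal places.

x_ethylbenzene = 0.4015

Let ψ = V/F and solve Σ zᵢ(Kᵢ−1)/(1+ψ(Kᵢ−1)) = 0.
g(0) = ΣzᵢKᵢ − 1 = 0.5373 and g(1) = 1 − Σzᵢ/Kᵢ = -0.0443, so a root lies in (0, 1).
Newton iteration, ψ⁰ = 0.46:
  ψ = 0.4600: g = 0.13062, g' = -0.4359 → ψ = 0.7596
  ψ = 0.7596: g = 0.02475, g' = -0.3001 → ψ = 0.8421
  ψ = 0.8421: g = 0.00057, g' = -0.2877 → ψ = 0.8441
Converged at ψ = 0.8441.
Compositions from xᵢ = zᵢ/(1+ψ(Kᵢ−1)), yᵢ = Kᵢxᵢ:
  carbon tetrachloride: x = 0.0740, y = 0.2781
  n-octane: x = 0.2922, y = 0.2805
  ethylbenzene: x = 0.4015, y = 0.3252
  n-nonane: x = 0.2324, y = 0.1162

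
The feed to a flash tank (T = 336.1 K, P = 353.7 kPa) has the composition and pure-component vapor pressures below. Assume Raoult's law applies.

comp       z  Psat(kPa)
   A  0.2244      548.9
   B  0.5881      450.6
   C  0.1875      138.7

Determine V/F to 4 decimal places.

Raoult's law: Kᵢ = Pᵢˢᵃᵗ/P = Pᵢˢᵃᵗ/353.7.
  K_A = 548.9/353.7 = 1.551880, K_B = 450.6/353.7 = 1.273961, K_C = 138.7/353.7 = 0.392140
Rachford–Rice: g(V/F) = Σ zᵢ(Kᵢ−1)/(1+V/F(Kᵢ−1)) = 0.
Check two-phase: ΣzᵢKᵢ = 1.1710 > 1 and Σzᵢ/Kᵢ = 1.0844 > 1, so g(0) = 0.1710 > 0 and g(1) = -0.0844 < 0.
Iterate (Newton) starting at V/F = 0.41:
  V/F = 0.4100: g = 0.09403, g' = -0.2040 → V/F = 0.8709
  V/F = 0.8709: g = -0.02844, g' = -0.3727 → V/F = 0.7945
  V/F = 0.7945: g = -0.00203, g' = -0.3220 → V/F = 0.7882
Converged at V/F = 0.7882.

V/F = 0.7882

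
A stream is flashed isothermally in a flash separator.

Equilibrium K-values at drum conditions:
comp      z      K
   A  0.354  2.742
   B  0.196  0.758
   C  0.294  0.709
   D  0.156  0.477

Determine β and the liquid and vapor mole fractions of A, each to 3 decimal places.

Let β = V/F and solve Σ zᵢ(Kᵢ−1)/(1+β(Kᵢ−1)) = 0.
Feasibility: ΣzᵢKᵢ = 1.402, Σzᵢ/Kᵢ = 1.129 — both > 1, two phases present.
Iterate (Newton) starting at β = 0.5:
  β = 0.500: g = 0.0650, g' = -0.434 → β = 0.650
  β = 0.650: g = 0.0039, g' = -0.388 → β = 0.660
Converged at β = 0.660.
Compositions from xᵢ = zᵢ/(1+β(Kᵢ−1)), yᵢ = Kᵢxᵢ:
  A: x = 0.165, y = 0.452
  B: x = 0.233, y = 0.177
  C: x = 0.364, y = 0.258
  D: x = 0.238, y = 0.114

β = 0.660, x_A = 0.165, y_A = 0.452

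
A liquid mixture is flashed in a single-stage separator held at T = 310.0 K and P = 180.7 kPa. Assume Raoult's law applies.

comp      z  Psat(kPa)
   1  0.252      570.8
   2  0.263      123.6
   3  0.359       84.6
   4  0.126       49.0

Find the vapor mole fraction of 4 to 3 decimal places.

y_4 = 0.039

Raoult's law: Kᵢ = Pᵢˢᵃᵗ/P = Pᵢˢᵃᵗ/180.7.
  K_1 = 570.8/180.7 = 3.15883, K_2 = 123.6/180.7 = 0.68401, K_3 = 84.6/180.7 = 0.46818, K_4 = 49.0/180.7 = 0.27117
Newton–Raphson from β = 0.55:
  β = 0.550: g = -0.2750, g' = -0.673 → β = 0.142
  β = 0.142: g = 0.0209, g' = -0.920 → β = 0.164
  β = 0.164: g = 0.0005, g' = -0.878 → β = 0.165
Converged at β = 0.165.
Compositions from xᵢ = zᵢ/(1+β(Kᵢ−1)), yᵢ = Kᵢxᵢ:
  1: x = 0.186, y = 0.587
  2: x = 0.277, y = 0.190
  3: x = 0.393, y = 0.184
  4: x = 0.143, y = 0.039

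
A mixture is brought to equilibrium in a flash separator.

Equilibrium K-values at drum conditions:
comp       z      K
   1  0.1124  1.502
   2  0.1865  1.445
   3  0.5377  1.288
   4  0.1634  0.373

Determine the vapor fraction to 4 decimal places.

ψ = 0.8633

Newton–Raphson from ψ = 0.36:
  ψ = 0.3600: g = 0.12731, g' = -0.1915 → ψ = 1.0000
  ψ = 1.0000: g = -0.05944, g' = -0.5188 → ψ = 0.8854
  ψ = 0.8854: g = -0.00833, g' = -0.3855 → ψ = 0.8638
  ψ = 0.8638: g = -0.00020, g' = -0.3674 → ψ = 0.8633
Converged at ψ = 0.8633.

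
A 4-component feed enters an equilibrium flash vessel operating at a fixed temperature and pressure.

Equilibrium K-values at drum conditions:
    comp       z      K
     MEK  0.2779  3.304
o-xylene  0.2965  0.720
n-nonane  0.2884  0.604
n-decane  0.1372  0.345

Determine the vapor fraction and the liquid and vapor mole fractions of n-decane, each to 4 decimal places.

Rachford–Rice: g(ψ) = Σ zᵢ(Kᵢ−1)/(1+ψ(Kᵢ−1)) = 0.
Feasibility: ΣzᵢKᵢ = 1.3532, Σzᵢ/Kᵢ = 1.3711 — both > 1, two phases present.
Iterate (Newton) starting at ψ = 0.52:
  ψ = 0.5200: g = -0.08598, g' = -0.5443 → ψ = 0.3620
  ψ = 0.3620: g = 0.00560, g' = -0.6301 → ψ = 0.3709
  ψ = 0.3709: g = 0.00003, g' = -0.6227 → ψ = 0.3710
Converged at ψ = 0.3710.
Compositions from xᵢ = zᵢ/(1+ψ(Kᵢ−1)), yᵢ = Kᵢxᵢ:
  MEK: x = 0.1498, y = 0.4951
  o-xylene: x = 0.3309, y = 0.2382
  n-nonane: x = 0.3381, y = 0.2042
  n-decane: x = 0.1812, y = 0.0625

ψ = 0.3710, x_n-decane = 0.1812, y_n-decane = 0.0625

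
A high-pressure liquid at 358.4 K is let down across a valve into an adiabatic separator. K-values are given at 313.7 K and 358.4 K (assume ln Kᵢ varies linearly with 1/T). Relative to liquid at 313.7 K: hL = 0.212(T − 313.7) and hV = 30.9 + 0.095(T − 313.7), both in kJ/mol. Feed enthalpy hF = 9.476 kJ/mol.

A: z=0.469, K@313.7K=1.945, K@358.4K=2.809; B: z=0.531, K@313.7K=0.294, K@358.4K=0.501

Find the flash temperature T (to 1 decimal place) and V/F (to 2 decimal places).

T = 324.3 K, V/F = 0.24

Adiabatic flash: solve Rachford–Rice at each trial T, then check hF = ψ·hV(T) + (1−ψ)·hL(T).
  T = 313.7 K: K = (1.945, 0.294), RR gives ψ = 0.102, H_out = 3.164 kJ/mol
  T = 358.4 K: K = (2.809, 0.501), RR gives ψ = 0.646, H_out = 26.068 kJ/mol
  T = 336.0 K: K = (2.365, 0.390), RR gives ψ = 0.380, H_out = 15.490 kJ/mol
  T = 324.9 K: K = (2.153, 0.341), RR gives ψ = 0.251, H_out = 9.795 kJ/mol
  T = 319.3 K: K = (2.048, 0.317), RR gives ψ = 0.180, H_out = 6.630 kJ/mol
  T = 322.1 K: K = (2.100, 0.329), RR gives ψ = 0.216, H_out = 8.244 kJ/mol
  T = 323.5 K: K = (2.127, 0.335), RR gives ψ = 0.234, H_out = 9.027 kJ/mol
Linear interpolation between T = 323.5 (H_out = 9.027) and T = 324.9 (H_out = 9.795) on hF = 9.476 gives T ≈ 324.3 K, at which ψ = 0.24.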